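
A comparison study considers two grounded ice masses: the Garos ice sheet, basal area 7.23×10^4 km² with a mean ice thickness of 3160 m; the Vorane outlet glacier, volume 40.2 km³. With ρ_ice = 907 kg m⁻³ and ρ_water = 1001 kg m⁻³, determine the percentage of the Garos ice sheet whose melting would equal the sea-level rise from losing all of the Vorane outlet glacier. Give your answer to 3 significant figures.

≈ 0.0176 %

Equal sea-level rise means equal mass of meltwater, i.e. equal mass of ice lost.
Ice mass of Vorane: 3.646×10^13 kg; ice mass of Garos: 2.072×10^17 kg.
Fraction required = 3.646×10^13 / 2.072×10^17 = 1.76×10^-4 → 0.0176 %.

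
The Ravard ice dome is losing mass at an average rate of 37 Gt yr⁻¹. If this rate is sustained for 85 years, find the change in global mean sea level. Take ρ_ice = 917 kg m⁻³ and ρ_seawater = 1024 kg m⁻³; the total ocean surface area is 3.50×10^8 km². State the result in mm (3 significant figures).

Total mass lost = 37 Gt/yr × 85 yr = 3145 Gt = 3.145×10^15 kg.
ρ_w = 1024 kg m⁻³, so water volume = 3.145×10^15 / 1024 = 3.071×10^12 m³.
Δh = 3.071×10^12 / 3.50×10^14 = 8.78×10^-3 m = 8.78 mm.

≈ 8.78 mm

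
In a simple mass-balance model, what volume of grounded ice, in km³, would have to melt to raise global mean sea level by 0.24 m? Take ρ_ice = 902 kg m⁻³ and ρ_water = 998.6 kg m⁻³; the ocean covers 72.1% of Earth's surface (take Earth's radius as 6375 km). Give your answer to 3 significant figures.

≈ 9.78×10^4 km³

Required water volume = Δh × A = 0.24 m × 3.68×10^14 m² = 8.837×10^13 m³ = 8.837×10^4 km³.
Ice volume = water volume × ρ_w/ρ_ice = 8.837×10^4 × 998.6/902 = 9.78×10^4 km³.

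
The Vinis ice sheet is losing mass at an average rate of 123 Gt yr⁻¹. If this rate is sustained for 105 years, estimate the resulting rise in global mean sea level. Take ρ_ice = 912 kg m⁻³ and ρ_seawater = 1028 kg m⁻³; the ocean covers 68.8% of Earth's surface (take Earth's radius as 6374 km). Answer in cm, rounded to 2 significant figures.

≈ 3.6 cm

Total mass lost = 123 Gt/yr × 105 yr = 1.292×10^4 Gt = 1.292×10^16 kg.
ρ_w = 1028 kg m⁻³, so water volume = 1.292×10^16 / 1028 = 1.256×10^13 m³.
Δh = 1.256×10^13 / 3.51×10^14 = 0.0358 m = 3.6 cm.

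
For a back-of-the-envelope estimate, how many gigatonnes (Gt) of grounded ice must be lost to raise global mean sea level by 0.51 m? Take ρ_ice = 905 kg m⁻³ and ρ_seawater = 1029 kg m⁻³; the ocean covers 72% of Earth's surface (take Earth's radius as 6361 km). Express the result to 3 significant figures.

≈ 1.92×10^5 Gt

Required water volume = Δh × A = 0.51 m × 3.66×10^14 m² = 1.867×10^14 m³.
ρ_w = 1029 kg m⁻³, so the mass of water = 1.867×10^14 m³ × 1029 kg m⁻³ = 1.921×10^17 kg = 1.92×10^5 Gt (and the same mass of ice, by conservation).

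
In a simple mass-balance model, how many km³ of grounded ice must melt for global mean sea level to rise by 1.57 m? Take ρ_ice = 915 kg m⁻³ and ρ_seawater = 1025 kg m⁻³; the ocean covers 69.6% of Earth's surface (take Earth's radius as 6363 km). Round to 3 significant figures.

≈ 6.23×10^5 km³

Required water volume = Δh × A = 1.57 m × 3.54×10^14 m² = 5.560×10^14 m³ = 5.560×10^5 km³.
Ice volume = water volume × ρ_w/ρ_ice = 5.560×10^5 × 1025/915 = 6.23×10^5 km³.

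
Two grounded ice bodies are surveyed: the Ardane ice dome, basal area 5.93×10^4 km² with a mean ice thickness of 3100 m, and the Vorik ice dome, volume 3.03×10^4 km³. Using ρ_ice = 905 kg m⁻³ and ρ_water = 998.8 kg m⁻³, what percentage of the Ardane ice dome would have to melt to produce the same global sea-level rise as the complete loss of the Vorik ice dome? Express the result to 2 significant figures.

≈ 16 %

Equal sea-level rise means equal mass of meltwater, i.e. equal mass of ice lost.
Ice mass of Vorik: 2.742×10^16 kg; ice mass of Ardane: 1.664×10^17 kg.
Fraction required = 2.742×10^16 / 1.664×10^17 = 0.165 → 16 %.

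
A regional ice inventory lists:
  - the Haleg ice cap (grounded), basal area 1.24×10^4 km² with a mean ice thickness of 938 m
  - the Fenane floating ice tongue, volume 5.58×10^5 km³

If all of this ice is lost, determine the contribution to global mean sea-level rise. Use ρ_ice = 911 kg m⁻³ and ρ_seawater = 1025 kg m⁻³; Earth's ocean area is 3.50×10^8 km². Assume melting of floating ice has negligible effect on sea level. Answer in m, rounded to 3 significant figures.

Haleg: ice volume = 1.24×10^4 km² × 938 m = 1.163×10^4 km³; 1.163×10^4 × (911/1025) = 1.034×10^4 km³ of water.
The Fenane floating ice tongue is floating and already displaces its own weight of water, so its melt adds essentially nothing to sea level.
Total added water ≈ 1.034×10^13 m³ over 3.50×10^14 m² → Δh = 0.0295 m.

≈ 0.0295 m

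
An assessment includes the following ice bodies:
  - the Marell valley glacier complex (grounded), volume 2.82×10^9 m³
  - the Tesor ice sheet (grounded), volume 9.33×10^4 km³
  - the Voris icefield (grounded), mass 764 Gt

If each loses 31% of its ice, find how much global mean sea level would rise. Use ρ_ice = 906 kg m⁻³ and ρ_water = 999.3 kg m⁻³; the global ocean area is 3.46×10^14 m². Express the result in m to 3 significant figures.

≈ 0.0765 m

Marell: 0.31 × 2.82×10^9 m³ × (906/999.3) = 7.926×10^8 m³ of water.
Tesor: 0.31 × 9.33×10^4 km³ × (906/999.3) = 2.622×10^4 km³ of water.
Voris: 0.31 × 764 Gt = 2.368×10^14 kg; dividing by ρ_w = 999.3 kg m⁻³ gives 2.370×10^11 m³ of water.
Total added water ≈ 2.646×10^13 m³ over 3.46×10^14 m² → Δh = 0.0765 m.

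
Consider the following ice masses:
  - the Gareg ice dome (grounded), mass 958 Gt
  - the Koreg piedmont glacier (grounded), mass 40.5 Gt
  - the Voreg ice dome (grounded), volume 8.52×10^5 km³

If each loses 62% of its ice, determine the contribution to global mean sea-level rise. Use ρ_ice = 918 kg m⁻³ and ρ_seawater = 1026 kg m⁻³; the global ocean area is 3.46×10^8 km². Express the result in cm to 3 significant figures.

≈ 137 cm

Gareg: 0.62 × 958 Gt = 5.940×10^14 kg; dividing by ρ_w = 1026 kg m⁻³ gives 5.789×10^11 m³ of water.
Koreg: 0.62 × 40.5 Gt = 2.511×10^13 kg; dividing by ρ_w = 1026 kg m⁻³ gives 2.447×10^10 m³ of water.
Voreg: 0.62 × 8.52×10^5 km³ × (918/1026) = 4.726×10^5 km³ of water.
Total added water ≈ 4.732×10^14 m³ over 3.46×10^14 m² → Δh = 1.37 m = 137 cm.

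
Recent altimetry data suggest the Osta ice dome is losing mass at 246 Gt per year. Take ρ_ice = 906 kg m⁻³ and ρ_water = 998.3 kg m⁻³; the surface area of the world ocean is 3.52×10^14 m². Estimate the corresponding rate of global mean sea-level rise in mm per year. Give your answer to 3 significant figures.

≈ 0.700 mm/yr

ρ_w = 998.3 kg m⁻³. Annual water volume added = 246 Gt / ρ_w = 2.460×10^14 kg / 998.3 kg m⁻³ = 2.464×10^11 m³.
Δh per year = 2.464×10^11 / 3.52×10^14 = 7.00×10^-4 m = 0.700 mm.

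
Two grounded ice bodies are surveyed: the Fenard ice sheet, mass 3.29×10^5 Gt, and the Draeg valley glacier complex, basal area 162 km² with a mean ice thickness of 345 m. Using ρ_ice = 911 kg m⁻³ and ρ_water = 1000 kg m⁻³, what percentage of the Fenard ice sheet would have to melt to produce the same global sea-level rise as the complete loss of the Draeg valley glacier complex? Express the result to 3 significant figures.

Equal sea-level rise means equal mass of meltwater, i.e. equal mass of ice lost.
Ice mass of Draeg: 5.092×10^13 kg; ice mass of Fenard: 3.290×10^17 kg.
Fraction required = 5.092×10^13 / 3.290×10^17 = 1.55×10^-4 → 0.0155 %.

≈ 0.0155 %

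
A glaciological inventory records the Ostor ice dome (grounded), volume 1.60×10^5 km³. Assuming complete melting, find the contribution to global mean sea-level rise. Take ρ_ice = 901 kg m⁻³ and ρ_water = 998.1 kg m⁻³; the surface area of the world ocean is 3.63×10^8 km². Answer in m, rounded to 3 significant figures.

Ostor: 1.60×10^5 km³ × (901/998.1) = 1.444×10^5 km³ of water.
Spread over 3.63×10^14 m² of ocean, Δh = 1.444×10^14 / 3.63×10^14 = 0.398 m.

≈ 0.398 m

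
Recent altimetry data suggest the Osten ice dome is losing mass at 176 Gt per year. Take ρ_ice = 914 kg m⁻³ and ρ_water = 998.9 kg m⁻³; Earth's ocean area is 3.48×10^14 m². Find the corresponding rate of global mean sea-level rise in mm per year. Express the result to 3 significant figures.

≈ 0.506 mm/yr

ρ_w = 998.9 kg m⁻³. Annual water volume added = 176 Gt / ρ_w = 1.760×10^14 kg / 998.9 kg m⁻³ = 1.762×10^11 m³.
Δh per year = 1.762×10^11 / 3.48×10^14 = 5.06×10^-4 m = 0.506 mm.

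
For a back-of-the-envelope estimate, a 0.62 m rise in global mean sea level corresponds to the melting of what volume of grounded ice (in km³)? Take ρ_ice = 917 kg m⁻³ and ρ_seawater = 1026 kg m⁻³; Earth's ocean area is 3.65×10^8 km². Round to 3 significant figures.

≈ 2.53×10^5 km³

Required water volume = Δh × A = 0.62 m × 3.65×10^14 m² = 2.263×10^14 m³ = 2.263×10^5 km³.
Ice volume = water volume × ρ_w/ρ_ice = 2.263×10^5 × 1026/917 = 2.53×10^5 km³.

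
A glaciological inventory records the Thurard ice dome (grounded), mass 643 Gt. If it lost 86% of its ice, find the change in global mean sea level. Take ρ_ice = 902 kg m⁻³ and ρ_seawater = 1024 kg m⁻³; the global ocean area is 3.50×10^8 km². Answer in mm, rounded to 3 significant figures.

Thurard: 0.86 × 643 Gt = 5.530×10^14 kg; dividing by ρ_w = 1024 kg m⁻³ gives 5.400×10^11 m³ of water.
Spread over 3.50×10^14 m² of ocean, Δh = 5.400×10^11 / 3.50×10^14 = 1.54×10^-3 m = 1.54 mm.

≈ 1.54 mm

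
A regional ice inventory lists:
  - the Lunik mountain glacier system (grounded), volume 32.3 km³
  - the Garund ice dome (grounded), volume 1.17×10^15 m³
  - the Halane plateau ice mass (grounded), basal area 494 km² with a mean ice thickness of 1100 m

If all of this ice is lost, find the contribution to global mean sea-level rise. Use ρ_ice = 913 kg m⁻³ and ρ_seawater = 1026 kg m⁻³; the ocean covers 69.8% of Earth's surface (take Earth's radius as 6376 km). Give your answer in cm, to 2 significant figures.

Lunik: 32.3 km³ × (913/1026) = 28.74 km³ of water.
Garund: 1.17×10^15 m³ × (913/1026) = 1.041×10^15 m³ of water.
Halane: ice volume = 494 km² × 1100 m = 543.4 km³; 543.4 × (913/1026) = 483.6 km³ of water.
Total added water ≈ 1.042×10^15 m³ over 3.57×10^14 m² → Δh = 2.92 m = 290 cm.

≈ 290 cm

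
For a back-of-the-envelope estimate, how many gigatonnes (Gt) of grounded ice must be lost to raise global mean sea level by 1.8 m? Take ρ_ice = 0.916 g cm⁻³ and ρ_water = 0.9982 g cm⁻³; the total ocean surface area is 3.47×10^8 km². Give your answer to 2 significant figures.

Required water volume = Δh × A = 1.8 m × 3.47×10^14 m² = 6.246×10^14 m³.
ρ_w = 0.9982 g cm⁻³ = 998.2 kg m⁻³, so the mass of water = 6.246×10^14 m³ × 998.2 kg m⁻³ = 6.235×10^17 kg = 6.2×10^5 Gt (and the same mass of ice, by conservation).

≈ 6.2×10^5 Gt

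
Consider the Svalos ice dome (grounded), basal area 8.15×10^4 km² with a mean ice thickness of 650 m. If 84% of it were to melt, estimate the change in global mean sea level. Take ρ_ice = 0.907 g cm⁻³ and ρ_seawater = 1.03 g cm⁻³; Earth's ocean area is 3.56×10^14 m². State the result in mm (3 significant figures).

≈ 110 mm

Svalos: ice volume = 8.15×10^4 km² × 650 m = 5.298×10^4 km³; 0.84 × 5.298×10^4 × (907/1030) = 3.919×10^4 km³ of water.
Spread over 3.56×10^14 m² of ocean, Δh = 3.919×10^13 / 3.56×10^14 = 0.110 m = 110 mm.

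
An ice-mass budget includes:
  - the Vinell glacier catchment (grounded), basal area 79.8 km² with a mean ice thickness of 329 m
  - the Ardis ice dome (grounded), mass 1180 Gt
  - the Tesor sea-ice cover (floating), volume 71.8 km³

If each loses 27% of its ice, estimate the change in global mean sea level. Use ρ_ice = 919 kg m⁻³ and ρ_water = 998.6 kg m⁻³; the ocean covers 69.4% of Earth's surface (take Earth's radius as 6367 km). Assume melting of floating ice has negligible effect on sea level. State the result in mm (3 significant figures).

Vinell: ice volume = 79.8 km² × 329 m = 26.25 km³; 0.27 × 26.25 × (919/998.6) = 6.524 km³ of water.
Ardis: 0.27 × 1180 Gt = 3.186×10^14 kg; dividing by ρ_w = 998.6 kg m⁻³ gives 3.190×10^11 m³ of water.
The Tesor sea-ice cover is floating and already displaces its own weight of water, so its melt adds essentially nothing to sea level.
Total added water ≈ 3.256×10^11 m³ over 3.54×10^14 m² → Δh = 9.21×10^-4 m = 0.921 mm.

≈ 0.921 mm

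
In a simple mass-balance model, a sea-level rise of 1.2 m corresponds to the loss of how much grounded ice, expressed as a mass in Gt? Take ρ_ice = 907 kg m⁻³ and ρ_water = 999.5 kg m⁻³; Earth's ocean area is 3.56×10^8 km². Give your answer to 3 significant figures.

≈ 4.27×10^5 Gt

Required water volume = Δh × A = 1.2 m × 3.56×10^14 m² = 4.272×10^14 m³.
ρ_w = 999.5 kg m⁻³, so the mass of water = 4.272×10^14 m³ × 999.5 kg m⁻³ = 4.270×10^17 kg = 4.27×10^5 Gt (and the same mass of ice, by conservation).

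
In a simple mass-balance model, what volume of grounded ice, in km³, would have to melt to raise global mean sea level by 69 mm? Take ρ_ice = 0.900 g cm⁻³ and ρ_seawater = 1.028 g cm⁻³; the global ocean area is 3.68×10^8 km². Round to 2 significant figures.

≈ 2.9×10^4 km³

Required water volume = Δh × A = 0.069 m × 3.68×10^14 m² = 2.539×10^13 m³ = 2.539×10^4 km³.
Ice volume = water volume × ρ_w/ρ_ice = 2.539×10^4 × 1028/900 = 2.9×10^4 km³.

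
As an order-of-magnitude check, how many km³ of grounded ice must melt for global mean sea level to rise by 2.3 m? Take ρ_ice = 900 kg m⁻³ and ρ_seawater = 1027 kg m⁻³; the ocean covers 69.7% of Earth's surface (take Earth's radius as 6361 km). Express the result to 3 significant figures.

≈ 9.30×10^5 km³

Required water volume = Δh × A = 2.3 m × 3.54×10^14 m² = 8.151×10^14 m³ = 8.151×10^5 km³.
Ice volume = water volume × ρ_w/ρ_ice = 8.151×10^5 × 1027/900 = 9.30×10^5 km³.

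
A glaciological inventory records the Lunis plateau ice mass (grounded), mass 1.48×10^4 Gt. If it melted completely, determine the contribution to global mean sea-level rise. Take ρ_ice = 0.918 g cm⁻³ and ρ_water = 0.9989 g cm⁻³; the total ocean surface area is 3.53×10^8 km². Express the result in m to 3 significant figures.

Lunis: 1.48×10^4 Gt = 1.480×10^16 kg; dividing by ρ_w = 0.9989 g cm⁻³ = 998.9 kg m⁻³ gives 1.482×10^13 m³ of water.
Spread over 3.53×10^14 m² of ocean, Δh = 1.482×10^13 / 3.53×10^14 = 0.0420 m.

≈ 0.0420 m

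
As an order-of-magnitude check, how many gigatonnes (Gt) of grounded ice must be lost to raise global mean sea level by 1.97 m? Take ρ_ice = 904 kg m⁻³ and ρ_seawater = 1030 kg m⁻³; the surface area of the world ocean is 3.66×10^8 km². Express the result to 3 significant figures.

Required water volume = Δh × A = 1.97 m × 3.66×10^14 m² = 7.210×10^14 m³.
ρ_w = 1030 kg m⁻³, so the mass of water = 7.210×10^14 m³ × 1030 kg m⁻³ = 7.427×10^17 kg = 7.43×10^5 Gt (and the same mass of ice, by conservation).

≈ 7.43×10^5 Gt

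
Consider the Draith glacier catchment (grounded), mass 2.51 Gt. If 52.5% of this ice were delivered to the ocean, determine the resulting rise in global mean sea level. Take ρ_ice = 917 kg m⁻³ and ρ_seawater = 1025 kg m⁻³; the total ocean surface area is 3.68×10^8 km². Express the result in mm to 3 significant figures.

≈ 3.49×10^-3 mm

Draith: 0.525 × 2.51 Gt = 1.318×10^12 kg; dividing by ρ_w = 1025 kg m⁻³ gives 1.286×10^9 m³ of water.
Spread over 3.68×10^14 m² of ocean, Δh = 1.286×10^9 / 3.68×10^14 = 3.49×10^-6 m = 3.49×10^-3 mm.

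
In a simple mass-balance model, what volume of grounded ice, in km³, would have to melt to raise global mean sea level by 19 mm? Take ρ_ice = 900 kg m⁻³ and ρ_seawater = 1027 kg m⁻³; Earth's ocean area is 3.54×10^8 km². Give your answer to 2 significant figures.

≈ 7700 km³

Required water volume = Δh × A = 0.019 m × 3.54×10^14 m² = 6.726×10^12 m³ = 6726 km³.
Ice volume = water volume × ρ_w/ρ_ice = 6726 × 1027/900 = 7700 km³.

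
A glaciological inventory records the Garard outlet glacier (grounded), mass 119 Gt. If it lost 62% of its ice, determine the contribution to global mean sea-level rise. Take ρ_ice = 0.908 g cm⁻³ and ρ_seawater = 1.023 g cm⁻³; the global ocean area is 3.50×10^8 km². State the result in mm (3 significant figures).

Garard: 0.62 × 119 Gt = 7.378×10^13 kg; dividing by ρ_w = 1.023 g cm⁻³ = 1023 kg m⁻³ gives 7.212×10^10 m³ of water.
Spread over 3.50×10^14 m² of ocean, Δh = 7.212×10^10 / 3.50×10^14 = 2.06×10^-4 m = 0.206 mm.

≈ 0.206 mm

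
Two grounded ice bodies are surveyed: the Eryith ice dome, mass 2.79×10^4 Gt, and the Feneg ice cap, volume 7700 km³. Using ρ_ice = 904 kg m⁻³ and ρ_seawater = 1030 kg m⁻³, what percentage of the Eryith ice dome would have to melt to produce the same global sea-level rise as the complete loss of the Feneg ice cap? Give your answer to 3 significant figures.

Equal sea-level rise means equal mass of meltwater, i.e. equal mass of ice lost.
Ice mass of Feneg: 6.961×10^15 kg; ice mass of Eryith: 2.790×10^16 kg.
Fraction required = 6.961×10^15 / 2.790×10^16 = 0.249 → 24.9 %.

≈ 24.9 %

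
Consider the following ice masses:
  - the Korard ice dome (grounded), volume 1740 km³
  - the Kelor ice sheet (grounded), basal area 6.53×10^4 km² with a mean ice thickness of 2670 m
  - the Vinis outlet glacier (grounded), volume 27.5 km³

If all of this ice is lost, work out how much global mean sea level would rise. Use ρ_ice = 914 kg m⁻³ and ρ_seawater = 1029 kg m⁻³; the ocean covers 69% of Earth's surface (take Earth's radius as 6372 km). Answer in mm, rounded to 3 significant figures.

≈ 444 mm

Korard: 1740 km³ × (914/1029) = 1546 km³ of water.
Kelor: ice volume = 6.53×10^4 km² × 2670 m = 1.744×10^5 km³; 1.744×10^5 × (914/1029) = 1.549×10^5 km³ of water.
Vinis: 27.5 km³ × (914/1029) = 24.43 km³ of water.
Total added water ≈ 1.564×10^14 m³ over 3.52×10^14 m² → Δh = 0.444 m = 444 mm.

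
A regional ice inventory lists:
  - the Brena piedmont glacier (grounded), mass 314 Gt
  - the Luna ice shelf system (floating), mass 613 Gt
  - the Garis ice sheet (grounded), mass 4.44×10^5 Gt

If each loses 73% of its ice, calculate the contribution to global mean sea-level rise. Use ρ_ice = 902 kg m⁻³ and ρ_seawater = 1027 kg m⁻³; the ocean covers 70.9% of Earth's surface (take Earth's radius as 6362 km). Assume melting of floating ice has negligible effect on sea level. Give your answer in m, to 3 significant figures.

≈ 0.876 m

Brena: 0.73 × 314 Gt = 2.292×10^14 kg; dividing by ρ_w = 1027 kg m⁻³ gives 2.232×10^11 m³ of water.
The Luna ice shelf system is floating and already displaces its own weight of water, so its melt adds essentially nothing to sea level.
Garis: 0.73 × 4.44×10^5 Gt = 3.241×10^17 kg; dividing by ρ_w = 1027 kg m⁻³ gives 3.156×10^14 m³ of water.
Total added water ≈ 3.158×10^14 m³ over 3.61×10^14 m² → Δh = 0.876 m.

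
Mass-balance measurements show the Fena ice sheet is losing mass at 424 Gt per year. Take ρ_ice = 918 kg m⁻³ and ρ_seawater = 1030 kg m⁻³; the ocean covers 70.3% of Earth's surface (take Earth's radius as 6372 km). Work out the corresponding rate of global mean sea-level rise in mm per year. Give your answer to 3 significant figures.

ρ_w = 1030 kg m⁻³. Annual water volume added = 424 Gt / ρ_w = 4.240×10^14 kg / 1030 kg m⁻³ = 4.117×10^11 m³.
Δh per year = 4.117×10^11 / 3.59×10^14 = 1.15×10^-3 m = 1.15 mm.

≈ 1.15 mm/yr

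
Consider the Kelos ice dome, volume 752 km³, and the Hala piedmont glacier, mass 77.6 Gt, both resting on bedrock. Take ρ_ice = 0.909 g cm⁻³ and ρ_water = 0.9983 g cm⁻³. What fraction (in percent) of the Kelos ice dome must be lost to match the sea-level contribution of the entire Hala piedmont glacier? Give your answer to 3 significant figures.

Equal sea-level rise means equal mass of meltwater, i.e. equal mass of ice lost.
Ice mass of Hala: 7.760×10^13 kg; ice mass of Kelos: 6.836×10^14 kg.
Fraction required = 7.760×10^13 / 6.836×10^14 = 0.114 → 11.4 %.

≈ 11.4 %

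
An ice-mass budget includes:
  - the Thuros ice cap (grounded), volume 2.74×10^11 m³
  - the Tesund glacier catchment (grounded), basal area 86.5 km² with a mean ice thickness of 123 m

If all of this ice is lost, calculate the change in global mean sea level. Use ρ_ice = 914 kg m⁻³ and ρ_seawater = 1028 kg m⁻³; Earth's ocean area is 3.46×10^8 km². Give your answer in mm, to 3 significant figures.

≈ 0.731 mm

Thuros: 2.74×10^11 m³ × (914/1028) = 2.436×10^11 m³ of water.
Tesund: ice volume = 86.5 km² × 123 m = 10.64 km³; 10.64 × (914/1028) = 9.460 km³ of water.
Total added water ≈ 2.531×10^11 m³ over 3.46×10^14 m² → Δh = 7.31×10^-4 m = 0.731 mm.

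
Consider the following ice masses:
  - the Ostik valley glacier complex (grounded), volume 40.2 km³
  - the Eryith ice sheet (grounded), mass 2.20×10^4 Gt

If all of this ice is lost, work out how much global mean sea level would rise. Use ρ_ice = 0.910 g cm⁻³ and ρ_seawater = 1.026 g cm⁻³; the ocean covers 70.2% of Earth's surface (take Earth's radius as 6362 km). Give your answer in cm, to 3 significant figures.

Ostik: 40.2 km³ × (910/1026) = 35.65 km³ of water.
Eryith: 2.20×10^4 Gt = 2.200×10^16 kg; dividing by ρ_w = 1.026 g cm⁻³ = 1026 kg m⁻³ gives 2.144×10^13 m³ of water.
Total added water ≈ 2.148×10^13 m³ over 3.57×10^14 m² → Δh = 0.0602 m = 6.02 cm.

≈ 6.02 cm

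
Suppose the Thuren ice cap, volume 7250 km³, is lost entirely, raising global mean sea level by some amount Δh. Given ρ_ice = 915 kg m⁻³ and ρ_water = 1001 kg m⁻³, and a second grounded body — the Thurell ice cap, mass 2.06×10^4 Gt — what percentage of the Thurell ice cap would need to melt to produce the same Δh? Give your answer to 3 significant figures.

Equal sea-level rise means equal mass of meltwater, i.e. equal mass of ice lost.
Ice mass of Thuren: 6.634×10^15 kg; ice mass of Thurell: 2.060×10^16 kg.
Fraction required = 6.634×10^15 / 2.060×10^16 = 0.322 → 32.2 %.

≈ 32.2 %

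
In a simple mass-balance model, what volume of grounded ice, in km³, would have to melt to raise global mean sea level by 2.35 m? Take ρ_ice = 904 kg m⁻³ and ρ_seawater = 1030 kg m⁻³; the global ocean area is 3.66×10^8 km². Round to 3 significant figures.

≈ 9.80×10^5 km³

Required water volume = Δh × A = 2.35 m × 3.66×10^14 m² = 8.601×10^14 m³ = 8.601×10^5 km³.
Ice volume = water volume × ρ_w/ρ_ice = 8.601×10^5 × 1030/904 = 9.80×10^5 km³.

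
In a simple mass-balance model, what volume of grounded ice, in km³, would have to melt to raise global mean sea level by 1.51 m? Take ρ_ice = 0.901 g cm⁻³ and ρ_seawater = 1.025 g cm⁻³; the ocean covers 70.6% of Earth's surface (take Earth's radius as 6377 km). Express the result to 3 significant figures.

Required water volume = Δh × A = 1.51 m × 3.61×10^14 m² = 5.448×10^14 m³ = 5.448×10^5 km³.
Ice volume = water volume × ρ_w/ρ_ice = 5.448×10^5 × 1025/901 = 6.20×10^5 km³.

≈ 6.20×10^5 km³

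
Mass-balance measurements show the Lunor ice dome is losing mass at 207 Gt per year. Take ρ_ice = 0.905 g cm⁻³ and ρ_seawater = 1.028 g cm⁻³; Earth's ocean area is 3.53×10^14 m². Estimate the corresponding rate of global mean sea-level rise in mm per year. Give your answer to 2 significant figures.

ρ_w = 1.028 g cm⁻³ = 1028 kg m⁻³. Annual water volume added = 207 Gt / ρ_w = 2.070×10^14 kg / 1028 kg m⁻³ = 2.014×10^11 m³.
Δh per year = 2.014×10^11 / 3.53×10^14 = 5.70×10^-4 m = 0.57 mm.

≈ 0.57 mm/yr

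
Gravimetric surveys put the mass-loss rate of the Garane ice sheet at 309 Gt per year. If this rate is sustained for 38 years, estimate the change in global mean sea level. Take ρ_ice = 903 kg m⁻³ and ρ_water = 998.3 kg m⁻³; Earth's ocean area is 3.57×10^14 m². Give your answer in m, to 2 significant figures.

≈ 0.033 m

Total mass lost = 309 Gt/yr × 38 yr = 1.174×10^4 Gt = 1.174×10^16 kg.
ρ_w = 998.3 kg m⁻³, so water volume = 1.174×10^16 / 998.3 = 1.176×10^13 m³.
Δh = 1.176×10^13 / 3.57×10^14 = 0.0329 m.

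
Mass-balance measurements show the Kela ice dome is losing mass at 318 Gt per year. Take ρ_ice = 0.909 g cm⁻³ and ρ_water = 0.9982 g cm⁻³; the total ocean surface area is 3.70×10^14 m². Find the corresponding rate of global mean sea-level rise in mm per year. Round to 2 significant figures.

ρ_w = 0.9982 g cm⁻³ = 998.2 kg m⁻³. Annual water volume added = 318 Gt / ρ_w = 3.180×10^14 kg / 998.2 kg m⁻³ = 3.186×10^11 m³.
Δh per year = 3.186×10^11 / 3.70×10^14 = 8.61×10^-4 m = 0.86 mm.

≈ 0.86 mm/yr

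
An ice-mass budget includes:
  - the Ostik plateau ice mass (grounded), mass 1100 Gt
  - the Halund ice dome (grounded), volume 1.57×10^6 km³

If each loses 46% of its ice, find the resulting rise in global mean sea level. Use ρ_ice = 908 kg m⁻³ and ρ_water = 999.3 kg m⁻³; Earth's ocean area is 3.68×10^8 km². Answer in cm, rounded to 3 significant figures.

≈ 178 cm

Ostik: 0.46 × 1100 Gt = 5.060×10^14 kg; dividing by ρ_w = 999.3 kg m⁻³ gives 5.064×10^11 m³ of water.
Halund: 0.46 × 1.57×10^6 km³ × (908/999.3) = 6.562×10^5 km³ of water.
Total added water ≈ 6.567×10^14 m³ over 3.68×10^14 m² → Δh = 1.78 m = 178 cm.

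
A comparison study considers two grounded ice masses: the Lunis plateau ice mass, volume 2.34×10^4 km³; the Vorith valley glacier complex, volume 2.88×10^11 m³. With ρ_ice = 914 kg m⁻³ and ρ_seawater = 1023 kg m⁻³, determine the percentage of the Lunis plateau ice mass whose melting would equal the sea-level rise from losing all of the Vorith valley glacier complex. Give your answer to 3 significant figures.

≈ 1.23 %

Equal sea-level rise means equal mass of meltwater, i.e. equal mass of ice lost.
Ice mass of Vorith: 2.632×10^14 kg; ice mass of Lunis: 2.139×10^16 kg.
Fraction required = 2.632×10^14 / 2.139×10^16 = 0.0123 → 1.23 %.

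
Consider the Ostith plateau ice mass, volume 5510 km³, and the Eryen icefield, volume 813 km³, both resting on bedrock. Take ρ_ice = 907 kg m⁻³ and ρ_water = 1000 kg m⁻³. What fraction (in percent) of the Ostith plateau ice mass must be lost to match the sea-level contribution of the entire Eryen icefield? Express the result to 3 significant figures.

≈ 14.8 %

Equal sea-level rise means equal mass of meltwater, i.e. equal mass of ice lost.
Ice mass of Eryen: 7.374×10^14 kg; ice mass of Ostith: 4.998×10^15 kg.
Fraction required = 7.374×10^14 / 4.998×10^15 = 0.148 → 14.8 %.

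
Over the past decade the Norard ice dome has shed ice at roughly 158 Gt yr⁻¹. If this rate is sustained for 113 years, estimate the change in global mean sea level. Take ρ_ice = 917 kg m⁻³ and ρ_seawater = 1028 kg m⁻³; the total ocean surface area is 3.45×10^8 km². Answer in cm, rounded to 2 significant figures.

Total mass lost = 158 Gt/yr × 113 yr = 1.785×10^4 Gt = 1.785×10^16 kg.
ρ_w = 1028 kg m⁻³, so water volume = 1.785×10^16 / 1028 = 1.737×10^13 m³.
Δh = 1.737×10^13 / 3.45×10^14 = 0.0503 m = 5.0 cm.

≈ 5.0 cm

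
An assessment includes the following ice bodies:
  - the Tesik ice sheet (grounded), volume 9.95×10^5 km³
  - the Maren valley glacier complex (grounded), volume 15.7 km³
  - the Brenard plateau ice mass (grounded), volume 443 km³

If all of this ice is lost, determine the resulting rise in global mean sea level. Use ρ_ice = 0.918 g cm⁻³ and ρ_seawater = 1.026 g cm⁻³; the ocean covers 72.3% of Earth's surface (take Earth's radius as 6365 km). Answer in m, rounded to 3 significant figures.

≈ 2.42 m

Tesik: 9.95×10^5 km³ × (918/1026) = 8.903×10^5 km³ of water.
Maren: 15.7 km³ × (918/1026) = 14.05 km³ of water.
Brenard: 443 km³ × (918/1026) = 396.4 km³ of water.
Total added water ≈ 8.907×10^14 m³ over 3.68×10^14 m² → Δh = 2.42 m.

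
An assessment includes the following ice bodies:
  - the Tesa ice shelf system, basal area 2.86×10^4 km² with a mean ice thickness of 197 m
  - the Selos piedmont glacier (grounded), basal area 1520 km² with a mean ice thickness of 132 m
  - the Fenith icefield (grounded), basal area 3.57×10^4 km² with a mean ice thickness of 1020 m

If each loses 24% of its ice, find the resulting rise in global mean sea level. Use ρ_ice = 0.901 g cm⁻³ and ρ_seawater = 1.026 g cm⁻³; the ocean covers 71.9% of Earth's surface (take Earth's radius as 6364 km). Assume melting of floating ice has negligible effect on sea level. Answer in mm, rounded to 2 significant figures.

≈ 21 mm

The Tesa ice shelf system is floating and already displaces its own weight of water, so its melt adds essentially nothing to sea level.
Selos: ice volume = 1520 km² × 132 m = 200.6 km³; 0.24 × 200.6 × (901/1026) = 42.29 km³ of water.
Fenith: ice volume = 3.57×10^4 km² × 1020 m = 3.641×10^4 km³; 0.24 × 3.641×10^4 × (901/1026) = 7675 km³ of water.
Total added water ≈ 7.717×10^12 m³ over 3.66×10^14 m² → Δh = 0.0211 m = 21 mm.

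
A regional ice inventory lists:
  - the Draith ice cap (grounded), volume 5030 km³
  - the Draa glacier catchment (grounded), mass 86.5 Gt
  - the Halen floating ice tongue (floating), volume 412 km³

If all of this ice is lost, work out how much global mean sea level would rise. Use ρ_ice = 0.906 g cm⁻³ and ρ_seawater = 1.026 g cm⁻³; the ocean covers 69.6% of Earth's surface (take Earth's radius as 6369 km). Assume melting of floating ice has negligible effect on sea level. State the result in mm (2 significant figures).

Draith: 5030 km³ × (906/1026) = 4442 km³ of water.
Draa: 86.5 Gt = 8.650×10^13 kg; dividing by ρ_w = 1.026 g cm⁻³ = 1026 kg m⁻³ gives 8.431×10^10 m³ of water.
The Halen floating ice tongue is floating and already displaces its own weight of water, so its melt adds essentially nothing to sea level.
Total added water ≈ 4.526×10^12 m³ over 3.55×10^14 m² → Δh = 0.0128 m = 13 mm.

≈ 13 mm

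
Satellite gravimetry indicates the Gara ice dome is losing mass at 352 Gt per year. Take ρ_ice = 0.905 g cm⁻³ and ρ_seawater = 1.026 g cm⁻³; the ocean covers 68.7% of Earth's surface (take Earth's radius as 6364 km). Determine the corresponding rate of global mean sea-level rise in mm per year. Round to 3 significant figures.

ρ_w = 1.026 g cm⁻³ = 1026 kg m⁻³. Annual water volume added = 352 Gt / ρ_w = 3.520×10^14 kg / 1026 kg m⁻³ = 3.431×10^11 m³.
Δh per year = 3.431×10^11 / 3.50×10^14 = 9.81×10^-4 m = 0.981 mm.

≈ 0.981 mm/yr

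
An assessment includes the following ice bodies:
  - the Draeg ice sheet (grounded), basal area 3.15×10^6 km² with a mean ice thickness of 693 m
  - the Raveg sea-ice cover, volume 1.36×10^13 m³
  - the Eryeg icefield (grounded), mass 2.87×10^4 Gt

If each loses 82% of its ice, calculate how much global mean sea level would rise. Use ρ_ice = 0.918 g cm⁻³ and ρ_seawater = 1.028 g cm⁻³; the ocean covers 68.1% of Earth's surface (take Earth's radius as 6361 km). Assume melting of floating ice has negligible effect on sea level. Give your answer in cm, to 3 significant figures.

≈ 468 cm

Draeg: ice volume = 3.15×10^6 km² × 693 m = 2.183×10^6 km³; 0.82 × 2.183×10^6 × (918/1028) = 1.598×10^6 km³ of water.
The Raveg sea-ice cover is floating and already displaces its own weight of water, so its melt adds essentially nothing to sea level.
Eryeg: 0.82 × 2.87×10^4 Gt = 2.353×10^16 kg; dividing by ρ_w = 1.028 g cm⁻³ = 1028 kg m⁻³ gives 2.289×10^13 m³ of water.
Total added water ≈ 1.621×10^15 m³ over 3.46×10^14 m² → Δh = 4.68 m = 468 cm.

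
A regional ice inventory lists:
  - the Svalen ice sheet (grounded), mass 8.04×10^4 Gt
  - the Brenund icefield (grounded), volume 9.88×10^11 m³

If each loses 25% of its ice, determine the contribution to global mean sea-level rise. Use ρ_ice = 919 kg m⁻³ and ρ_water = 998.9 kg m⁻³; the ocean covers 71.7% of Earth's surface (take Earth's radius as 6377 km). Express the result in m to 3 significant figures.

≈ 0.0555 m

Svalen: 0.25 × 8.04×10^4 Gt = 2.010×10^16 kg; dividing by ρ_w = 998.9 kg m⁻³ gives 2.012×10^13 m³ of water.
Brenund: 0.25 × 9.88×10^11 m³ × (919/998.9) = 2.272×10^11 m³ of water.
Total added water ≈ 2.035×10^13 m³ over 3.66×10^14 m² → Δh = 0.0555 m.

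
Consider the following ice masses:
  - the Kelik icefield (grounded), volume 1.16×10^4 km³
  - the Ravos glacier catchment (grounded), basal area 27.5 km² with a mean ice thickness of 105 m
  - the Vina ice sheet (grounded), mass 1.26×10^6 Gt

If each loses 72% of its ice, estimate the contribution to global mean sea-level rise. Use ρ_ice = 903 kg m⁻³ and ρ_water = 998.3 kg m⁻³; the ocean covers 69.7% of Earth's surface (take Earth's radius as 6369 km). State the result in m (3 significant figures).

Kelik: 0.72 × 1.16×10^4 km³ × (903/998.3) = 7555 km³ of water.
Ravos: ice volume = 27.5 km² × 105 m = 2.888 km³; 0.72 × 2.888 × (903/998.3) = 1.881 km³ of water.
Vina: 0.72 × 1.26×10^6 Gt = 9.072×10^17 kg; dividing by ρ_w = 998.3 kg m⁻³ gives 9.087×10^14 m³ of water.
Total added water ≈ 9.163×10^14 m³ over 3.55×10^14 m² → Δh = 2.58 m.

≈ 2.58 m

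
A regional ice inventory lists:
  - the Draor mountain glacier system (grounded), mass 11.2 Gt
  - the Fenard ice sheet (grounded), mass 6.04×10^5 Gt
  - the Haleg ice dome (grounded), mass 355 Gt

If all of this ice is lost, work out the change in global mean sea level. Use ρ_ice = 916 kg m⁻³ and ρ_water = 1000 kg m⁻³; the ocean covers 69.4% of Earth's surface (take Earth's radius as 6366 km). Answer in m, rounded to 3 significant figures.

≈ 1.71 m

Draor: 11.2 Gt = 1.120×10^13 kg; dividing by ρ_w = 1000 kg m⁻³ gives 1.120×10^10 m³ of water.
Fenard: 6.04×10^5 Gt = 6.040×10^17 kg; dividing by ρ_w = 1000 kg m⁻³ gives 6.040×10^14 m³ of water.
Haleg: 355 Gt = 3.550×10^14 kg; dividing by ρ_w = 1000 kg m⁻³ gives 3.550×10^11 m³ of water.
Total added water ≈ 6.044×10^14 m³ over 3.53×10^14 m² → Δh = 1.71 m.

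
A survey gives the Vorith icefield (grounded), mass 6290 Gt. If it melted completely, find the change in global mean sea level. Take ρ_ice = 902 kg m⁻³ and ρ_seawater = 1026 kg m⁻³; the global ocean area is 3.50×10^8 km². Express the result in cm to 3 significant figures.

Vorith: 6290 Gt = 6.290×10^15 kg; dividing by ρ_w = 1026 kg m⁻³ gives 6.131×10^12 m³ of water.
Spread over 3.50×10^14 m² of ocean, Δh = 6.131×10^12 / 3.50×10^14 = 0.0175 m = 1.75 cm.

≈ 1.75 cm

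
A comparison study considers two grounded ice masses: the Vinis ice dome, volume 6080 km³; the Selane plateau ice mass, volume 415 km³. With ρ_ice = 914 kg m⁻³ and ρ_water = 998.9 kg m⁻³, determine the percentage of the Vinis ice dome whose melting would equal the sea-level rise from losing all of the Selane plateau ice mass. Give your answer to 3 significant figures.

Equal sea-level rise means equal mass of meltwater, i.e. equal mass of ice lost.
Ice mass of Selane: 3.793×10^14 kg; ice mass of Vinis: 5.557×10^15 kg.
Fraction required = 3.793×10^14 / 5.557×10^15 = 0.0683 → 6.83 %.

≈ 6.83 %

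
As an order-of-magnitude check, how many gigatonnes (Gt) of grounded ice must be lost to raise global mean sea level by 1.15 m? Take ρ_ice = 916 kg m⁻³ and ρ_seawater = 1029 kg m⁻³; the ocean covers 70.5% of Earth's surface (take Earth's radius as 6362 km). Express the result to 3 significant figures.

≈ 4.24×10^5 Gt

Required water volume = Δh × A = 1.15 m × 3.59×10^14 m² = 4.124×10^14 m³.
ρ_w = 1029 kg m⁻³, so the mass of water = 4.124×10^14 m³ × 1029 kg m⁻³ = 4.243×10^17 kg = 4.24×10^5 Gt (and the same mass of ice, by conservation).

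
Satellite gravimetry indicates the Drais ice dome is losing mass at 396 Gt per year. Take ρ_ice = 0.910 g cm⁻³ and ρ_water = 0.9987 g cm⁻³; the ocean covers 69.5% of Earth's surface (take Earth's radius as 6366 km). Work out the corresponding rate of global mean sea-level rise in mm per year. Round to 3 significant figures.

ρ_w = 0.9987 g cm⁻³ = 998.7 kg m⁻³. Annual water volume added = 396 Gt / ρ_w = 3.960×10^14 kg / 998.7 kg m⁻³ = 3.965×10^11 m³.
Δh per year = 3.965×10^11 / 3.54×10^14 = 1.12×10^-3 m = 1.12 mm.

≈ 1.12 mm/yr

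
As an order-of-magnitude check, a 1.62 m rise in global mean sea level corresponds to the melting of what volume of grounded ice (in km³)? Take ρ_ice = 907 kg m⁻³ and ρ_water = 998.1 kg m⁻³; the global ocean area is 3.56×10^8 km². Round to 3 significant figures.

Required water volume = Δh × A = 1.62 m × 3.56×10^14 m² = 5.767×10^14 m³ = 5.767×10^5 km³.
Ice volume = water volume × ρ_w/ρ_ice = 5.767×10^5 × 998.1/907 = 6.35×10^5 km³.

≈ 6.35×10^5 km³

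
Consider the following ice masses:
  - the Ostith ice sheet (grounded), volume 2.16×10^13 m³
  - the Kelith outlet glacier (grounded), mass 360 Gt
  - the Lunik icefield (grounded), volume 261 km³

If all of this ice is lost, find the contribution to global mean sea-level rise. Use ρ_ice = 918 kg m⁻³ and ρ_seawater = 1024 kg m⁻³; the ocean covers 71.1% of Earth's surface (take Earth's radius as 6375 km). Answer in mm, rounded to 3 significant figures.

Ostith: 2.16×10^13 m³ × (918/1024) = 1.936×10^13 m³ of water.
Kelith: 360 Gt = 3.600×10^14 kg; dividing by ρ_w = 1024 kg m⁻³ gives 3.516×10^11 m³ of water.
Lunik: 261 km³ × (918/1024) = 234.0 km³ of water.
Total added water ≈ 1.995×10^13 m³ over 3.63×10^14 m² → Δh = 0.0549 m = 54.9 mm.

≈ 54.9 mm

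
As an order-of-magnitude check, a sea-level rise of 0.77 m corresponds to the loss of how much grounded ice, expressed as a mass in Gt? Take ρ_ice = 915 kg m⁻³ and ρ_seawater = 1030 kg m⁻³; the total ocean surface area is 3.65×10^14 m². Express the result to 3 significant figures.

≈ 2.89×10^5 Gt

Required water volume = Δh × A = 0.77 m × 3.65×10^14 m² = 2.810×10^14 m³.
ρ_w = 1030 kg m⁻³, so the mass of water = 2.810×10^14 m³ × 1030 kg m⁻³ = 2.895×10^17 kg = 2.89×10^5 Gt (and the same mass of ice, by conservation).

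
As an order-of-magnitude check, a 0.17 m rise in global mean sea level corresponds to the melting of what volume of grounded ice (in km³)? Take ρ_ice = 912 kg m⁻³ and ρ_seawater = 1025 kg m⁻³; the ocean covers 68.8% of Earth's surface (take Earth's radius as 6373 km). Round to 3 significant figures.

Required water volume = Δh × A = 0.17 m × 3.51×10^14 m² = 5.969×10^13 m³ = 5.969×10^4 km³.
Ice volume = water volume × ρ_w/ρ_ice = 5.969×10^4 × 1025/912 = 6.71×10^4 km³.

≈ 6.71×10^4 km³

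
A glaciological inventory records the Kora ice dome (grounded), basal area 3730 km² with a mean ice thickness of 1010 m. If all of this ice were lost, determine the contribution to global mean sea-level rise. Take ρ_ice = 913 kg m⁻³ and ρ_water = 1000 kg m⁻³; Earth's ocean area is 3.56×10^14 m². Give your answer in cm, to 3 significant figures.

≈ 0.966 cm

Kora: ice volume = 3730 km² × 1010 m = 3767 km³; 3767 × (913/1000) = 3440 km³ of water.
Spread over 3.56×10^14 m² of ocean, Δh = 3.440×10^12 / 3.56×10^14 = 9.66×10^-3 m = 0.966 cm.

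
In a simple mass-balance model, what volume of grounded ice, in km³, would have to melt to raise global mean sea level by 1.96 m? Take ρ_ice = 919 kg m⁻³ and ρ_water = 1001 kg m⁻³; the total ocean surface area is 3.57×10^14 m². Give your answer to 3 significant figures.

Required water volume = Δh × A = 1.96 m × 3.57×10^14 m² = 6.997×10^14 m³ = 6.997×10^5 km³.
Ice volume = water volume × ρ_w/ρ_ice = 6.997×10^5 × 1001/919 = 7.62×10^5 km³.

≈ 7.62×10^5 km³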